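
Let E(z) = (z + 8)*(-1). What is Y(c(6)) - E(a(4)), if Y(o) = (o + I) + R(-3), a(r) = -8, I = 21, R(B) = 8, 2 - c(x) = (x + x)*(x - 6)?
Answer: 31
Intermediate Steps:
c(x) = 2 - 2*x*(-6 + x) (c(x) = 2 - (x + x)*(x - 6) = 2 - 2*x*(-6 + x))
E(z) = -8 - z (E(z) = (8 + z)*(-1) = -8 - z)
Y(o) = 29 + o (Y(o) = (o + 21) + 8 = (21 + o) + 8 = 29 + o)
Y(c(6)) - E(a(4)) = (29 + (2 - 2*6² + 12*6)) - (-8 - 1*(-8)) = (29 + (2 - 2*36 + 72)) - (-8 + 8) = (29 + (2 - 72 + 72)) - 1*0 = (29 + 2) + 0 = 31 + 0 = 31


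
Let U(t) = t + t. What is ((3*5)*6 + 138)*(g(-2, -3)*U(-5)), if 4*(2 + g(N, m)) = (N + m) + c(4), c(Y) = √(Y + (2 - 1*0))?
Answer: 7410 - 570*√6 ≈ 6013.8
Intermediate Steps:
c(Y) = √(2 + Y) (c(Y) = √(Y + (2 + 0)) = √(Y + 2) = √(2 + Y))
g(N, m) = -2 + N/4 + m/4 + √6/4 (g(N, m) = -2 + ((N + m) + √(2 + 4))/4 = -2 + ((N + m) + √6)/4 = -2 + (N + m + √6)/4 = -2 + (N/4 + m/4 + √6/4) = -2 + N/4 + m/4 + √6/4)
U(t) = 2*t
((3*5)*6 + 138)*(g(-2, -3)*U(-5)) = ((3*5)*6 + 138)*((-2 + (¼)*(-2) + (¼)*(-3) + √6/4)*(2*(-5))) = (15*6 + 138)*((-2 - ½ - ¾ + √6/4)*(-10)) = (90 + 138)*((-13/4 + √6/4)*(-10)) = 228*(65/2 - 5*√6/2) = 7410 - 570*√6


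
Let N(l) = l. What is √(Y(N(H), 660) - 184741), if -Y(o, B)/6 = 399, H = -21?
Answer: I*√187135 ≈ 432.59*I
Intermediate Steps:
Y(o, B) = -2394 (Y(o, B) = -6*399 = -2394)
√(Y(N(H), 660) - 184741) = √(-2394 - 184741) = √(-187135) = I*√187135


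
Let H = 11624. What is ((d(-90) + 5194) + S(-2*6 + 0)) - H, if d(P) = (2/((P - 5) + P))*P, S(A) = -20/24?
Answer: -1427429/222 ≈ -6429.9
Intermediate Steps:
S(A) = -⅚ (S(A) = -20*1/24 = -⅚)
d(P) = 2*P/(-5 + 2*P) (d(P) = (2/((-5 + P) + P))*P = (2/(-5 + 2*P))*P = 2*P/(-5 + 2*P))
((d(-90) + 5194) + S(-2*6 + 0)) - H = ((2*(-90)/(-5 + 2*(-90)) + 5194) - ⅚) - 1*11624 = ((2*(-90)/(-5 - 180) + 5194) - ⅚) - 11624 = ((2*(-90)/(-185) + 5194) - ⅚) - 11624 = ((2*(-90)*(-1/185) + 5194) - ⅚) - 11624 = ((36/37 + 5194) - ⅚) - 11624 = (192214/37 - ⅚) - 11624 = 1153099/222 - 11624 = -1427429/222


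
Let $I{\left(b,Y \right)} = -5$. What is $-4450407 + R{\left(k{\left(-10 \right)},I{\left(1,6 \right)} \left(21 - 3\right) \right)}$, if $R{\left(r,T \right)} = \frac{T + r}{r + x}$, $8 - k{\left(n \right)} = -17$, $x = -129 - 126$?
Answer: $- \frac{204718709}{46} \approx -4.4504 \cdot 10^{6}$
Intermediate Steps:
$x = -255$ ($x = -129 - 126 = -255$)
$k{\left(n \right)} = 25$ ($k{\left(n \right)} = 8 - -17 = 8 + 17 = 25$)
$R{\left(r,T \right)} = \frac{T + r}{-255 + r}$ ($R{\left(r,T \right)} = \frac{T + r}{r - 255} = \frac{T + r}{-255 + r}$)
$-4450407 + R{\left(k{\left(-10 \right)},I{\left(1,6 \right)} \left(21 - 3\right) \right)} = -4450407 + \frac{- 5 \left(21 - 3\right) + 25}{-255 + 25} = -4450407 + \frac{\left(-5\right) 18 + 25}{-230} = -4450407 - \frac{-90 + 25}{230} = -4450407 - - \frac{13}{46} = -4450407 + \frac{13}{46} = - \frac{204718709}{46}$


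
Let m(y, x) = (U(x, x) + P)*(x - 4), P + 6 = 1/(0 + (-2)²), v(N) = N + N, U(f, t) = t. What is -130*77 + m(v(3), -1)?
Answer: -39905/4 ≈ -9976.3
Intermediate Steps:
v(N) = 2*N
P = -23/4 (P = -6 + 1/(0 + (-2)²) = -6 + 1/(0 + 4) = -6 + 1/4 = -6 + ¼ = -23/4 ≈ -5.7500)
m(y, x) = (-4 + x)*(-23/4 + x) (m(y, x) = (x - 23/4)*(x - 4) = (-23/4 + x)*(-4 + x) = (-4 + x)*(-23/4 + x))
-130*77 + m(v(3), -1) = -130*77 + (23 + (-1)² - 39/4*(-1)) = -10010 + (23 + 1 + 39/4) = -10010 + 135/4 = -39905/4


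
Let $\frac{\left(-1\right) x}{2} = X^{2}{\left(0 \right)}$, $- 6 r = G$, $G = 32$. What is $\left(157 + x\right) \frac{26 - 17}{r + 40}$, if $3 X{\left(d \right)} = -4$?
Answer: $\frac{4143}{104} \approx 39.837$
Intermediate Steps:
$r = - \frac{16}{3}$ ($r = \left(- \frac{1}{6}\right) 32 = - \frac{16}{3} \approx -5.3333$)
$X{\left(d \right)} = - \frac{4}{3}$ ($X{\left(d \right)} = \frac{1}{3} \left(-4\right) = - \frac{4}{3}$)
$x = - \frac{32}{9}$ ($x = - 2 \left(- \frac{4}{3}\right)^{2} = \left(-2\right) \frac{16}{9} = - \frac{32}{9} \approx -3.5556$)
$\left(157 + x\right) \frac{26 - 17}{r + 40} = \left(157 - \frac{32}{9}\right) \frac{26 - 17}{- \frac{16}{3} + 40} = \frac{1381 \frac{26 - 17}{\frac{104}{3}}}{9} = \frac{1381 \left(26 - 17\right) \frac{3}{104}}{9} = \frac{1381 \cdot 9 \cdot \frac{3}{104}}{9} = \frac{1381}{9} \cdot \frac{27}{104} = \frac{4143}{104}$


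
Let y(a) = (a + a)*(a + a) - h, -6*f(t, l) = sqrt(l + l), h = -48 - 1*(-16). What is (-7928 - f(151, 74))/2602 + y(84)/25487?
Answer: -64269412/33158587 + sqrt(37)/7806 ≈ -1.9375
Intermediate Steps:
h = -32 (h = -48 + 16 = -32)
f(t, l) = -sqrt(2)*sqrt(l)/6 (f(t, l) = -sqrt(l + l)/6 = -sqrt(2)*sqrt(l)/6)
y(a) = 32 + 4*a**2 (y(a) = (a + a)*(a + a) - 1*(-32) = (2*a)*(2*a) + 32 = 4*a**2 + 32 = 32 + 4*a**2)
(-7928 - f(151, 74))/2602 + y(84)/25487 = (-7928 - (-1)*sqrt(2)*sqrt(74)/6)/2602 + (32 + 4*84**2)/25487 = (-7928 - (-1)*sqrt(37)/3)*(1/2602) + (32 + 4*7056)*(1/25487) = (-7928 + sqrt(37)/3)*(1/2602) + (32 + 28224)*(1/25487) = (-3964/1301 + sqrt(37)/7806) + 28256*(1/25487) = (-3964/1301 + sqrt(37)/7806) + 28256/25487 = -64269412/33158587 + sqrt(37)/7806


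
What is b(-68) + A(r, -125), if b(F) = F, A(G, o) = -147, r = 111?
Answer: -215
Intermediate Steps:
b(-68) + A(r, -125) = -68 - 147 = -215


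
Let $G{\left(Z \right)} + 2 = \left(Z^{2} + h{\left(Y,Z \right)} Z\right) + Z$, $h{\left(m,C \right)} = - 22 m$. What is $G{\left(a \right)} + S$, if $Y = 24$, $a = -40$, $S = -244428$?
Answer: $-221750$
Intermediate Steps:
$G{\left(Z \right)} = -2 + Z^{2} - 527 Z$ ($G{\left(Z \right)} = -2 + \left(\left(Z^{2} + \left(-22\right) 24 Z\right) + Z\right) = -2 + \left(\left(Z^{2} - 528 Z\right) + Z\right) = -2 + \left(Z^{2} - 527 Z\right) = -2 + Z^{2} - 527 Z$)
$G{\left(a \right)} + S = \left(-2 + \left(-40\right)^{2} - -21080\right) - 244428 = \left(-2 + 1600 + 21080\right) - 244428 = 22678 - 244428 = -221750$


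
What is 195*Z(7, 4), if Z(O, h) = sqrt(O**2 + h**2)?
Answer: 195*sqrt(65) ≈ 1572.1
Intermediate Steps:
195*Z(7, 4) = 195*sqrt(7**2 + 4**2) = 195*sqrt(49 + 16) = 195*sqrt(65)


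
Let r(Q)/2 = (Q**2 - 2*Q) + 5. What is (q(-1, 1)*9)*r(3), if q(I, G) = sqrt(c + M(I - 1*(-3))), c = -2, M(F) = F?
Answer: 0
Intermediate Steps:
r(Q) = 10 - 4*Q + 2*Q**2 (r(Q) = 2*((Q**2 - 2*Q) + 5) = 2*(5 + Q**2 - 2*Q) = 10 - 4*Q + 2*Q**2)
q(I, G) = sqrt(1 + I) (q(I, G) = sqrt(-2 + (I - 1*(-3))) = sqrt(-2 + (I + 3)) = sqrt(-2 + (3 + I)) = sqrt(1 + I))
(q(-1, 1)*9)*r(3) = (sqrt(1 - 1)*9)*(10 - 4*3 + 2*3**2) = (sqrt(0)*9)*(10 - 12 + 2*9) = (0*9)*(10 - 12 + 18) = 0*16 = 0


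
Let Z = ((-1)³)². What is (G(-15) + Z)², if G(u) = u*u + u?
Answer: 44521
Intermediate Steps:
Z = 1 (Z = (-1)² = 1)
G(u) = u + u² (G(u) = u² + u = u + u²)
(G(-15) + Z)² = (-15*(1 - 15) + 1)² = (-15*(-14) + 1)² = (210 + 1)² = 211² = 44521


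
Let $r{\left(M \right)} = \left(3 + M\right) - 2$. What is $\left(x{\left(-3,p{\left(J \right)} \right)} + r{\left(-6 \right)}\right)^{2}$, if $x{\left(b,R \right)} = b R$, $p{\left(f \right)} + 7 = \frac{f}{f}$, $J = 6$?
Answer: $169$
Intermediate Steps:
$r{\left(M \right)} = 1 + M$
$p{\left(f \right)} = -6$ ($p{\left(f \right)} = -7 + \frac{f}{f} = -7 + 1 = -6$)
$x{\left(b,R \right)} = R b$
$\left(x{\left(-3,p{\left(J \right)} \right)} + r{\left(-6 \right)}\right)^{2} = \left(\left(-6\right) \left(-3\right) + \left(1 - 6\right)\right)^{2} = \left(18 - 5\right)^{2} = 13^{2} = 169$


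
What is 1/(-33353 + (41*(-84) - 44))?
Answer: -1/36841 ≈ -2.7144e-5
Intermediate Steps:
1/(-33353 + (41*(-84) - 44)) = 1/(-33353 + (-3444 - 44)) = 1/(-33353 - 3488) = 1/(-36841) = -1/36841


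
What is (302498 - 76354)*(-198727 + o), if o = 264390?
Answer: 14849293472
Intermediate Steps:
(302498 - 76354)*(-198727 + o) = (302498 - 76354)*(-198727 + 264390) = 226144*65663 = 14849293472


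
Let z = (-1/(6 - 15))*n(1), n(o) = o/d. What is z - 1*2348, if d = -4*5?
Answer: -422641/180 ≈ -2348.0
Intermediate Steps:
d = -20
n(o) = -o/20 (n(o) = o/(-20) = o*(-1/20) = -o/20)
z = -1/180 (z = (-1/(6 - 15))*(-1/20*1) = -1/(-9)*(-1/20) = -1*(-⅑)*(-1/20) = (⅑)*(-1/20) = -1/180 ≈ -0.0055556)
z - 1*2348 = -1/180 - 1*2348 = -1/180 - 2348 = -422641/180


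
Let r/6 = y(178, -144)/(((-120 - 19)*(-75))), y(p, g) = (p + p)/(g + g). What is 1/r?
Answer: -125100/89 ≈ -1405.6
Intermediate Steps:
y(p, g) = p/g (y(p, g) = (2*p)/((2*g)) = (2*p)*(1/(2*g)) = p/g)
r = -89/125100 (r = 6*((178/(-144))/(((-120 - 19)*(-75)))) = 6*((178*(-1/144))/((-139*(-75)))) = 6*(-89/72/10425) = 6*(-89/72*1/10425) = 6*(-89/750600) = -89/125100 ≈ -0.00071143)
1/r = 1/(-89/125100) = -125100/89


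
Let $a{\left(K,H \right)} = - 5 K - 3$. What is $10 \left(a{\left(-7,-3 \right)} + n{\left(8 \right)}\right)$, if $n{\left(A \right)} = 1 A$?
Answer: $400$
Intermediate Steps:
$n{\left(A \right)} = A$
$a{\left(K,H \right)} = -3 - 5 K$
$10 \left(a{\left(-7,-3 \right)} + n{\left(8 \right)}\right) = 10 \left(\left(-3 - -35\right) + 8\right) = 10 \left(\left(-3 + 35\right) + 8\right) = 10 \left(32 + 8\right) = 10 \cdot 40 = 400$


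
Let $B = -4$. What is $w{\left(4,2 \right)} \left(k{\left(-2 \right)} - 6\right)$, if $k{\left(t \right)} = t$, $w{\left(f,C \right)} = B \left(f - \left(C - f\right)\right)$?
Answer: $192$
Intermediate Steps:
$w{\left(f,C \right)} = - 8 f + 4 C$ ($w{\left(f,C \right)} = - 4 \left(f - \left(C - f\right)\right) = - 4 \left(- C + 2 f\right) = - 8 f + 4 C$)
$w{\left(4,2 \right)} \left(k{\left(-2 \right)} - 6\right) = \left(\left(-8\right) 4 + 4 \cdot 2\right) \left(-2 - 6\right) = \left(-32 + 8\right) \left(-8\right) = \left(-24\right) \left(-8\right) = 192$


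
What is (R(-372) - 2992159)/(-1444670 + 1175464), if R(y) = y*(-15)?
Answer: 2986579/269206 ≈ 11.094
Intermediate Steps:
R(y) = -15*y
(R(-372) - 2992159)/(-1444670 + 1175464) = (-15*(-372) - 2992159)/(-1444670 + 1175464) = (5580 - 2992159)/(-269206) = -2986579*(-1/269206) = 2986579/269206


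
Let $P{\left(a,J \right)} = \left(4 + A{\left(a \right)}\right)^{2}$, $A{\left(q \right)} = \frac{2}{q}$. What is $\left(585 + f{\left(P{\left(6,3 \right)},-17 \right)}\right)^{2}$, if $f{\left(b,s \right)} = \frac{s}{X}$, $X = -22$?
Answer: $\frac{166074769}{484} \approx 3.4313 \cdot 10^{5}$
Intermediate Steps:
$P{\left(a,J \right)} = \left(4 + \frac{2}{a}\right)^{2}$
$f{\left(b,s \right)} = - \frac{s}{22}$ ($f{\left(b,s \right)} = \frac{s}{-22} = s \left(- \frac{1}{22}\right) = - \frac{s}{22}$)
$\left(585 + f{\left(P{\left(6,3 \right)},-17 \right)}\right)^{2} = \left(585 - - \frac{17}{22}\right)^{2} = \left(585 + \frac{17}{22}\right)^{2} = \left(\frac{12887}{22}\right)^{2} = \frac{166074769}{484}$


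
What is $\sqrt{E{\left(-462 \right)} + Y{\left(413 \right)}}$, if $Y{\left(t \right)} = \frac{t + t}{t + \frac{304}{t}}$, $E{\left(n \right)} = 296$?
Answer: $\frac{31 \sqrt{9053876778}}{170873} \approx 17.263$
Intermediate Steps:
$Y{\left(t \right)} = \frac{2 t}{t + \frac{304}{t}}$
$\sqrt{E{\left(-462 \right)} + Y{\left(413 \right)}} = \sqrt{296 + \frac{2 \cdot 413^{2}}{304 + 413^{2}}} = \sqrt{296 + 2 \cdot 170569 \frac{1}{304 + 170569}} = \sqrt{296 + 2 \cdot 170569 \cdot \frac{1}{170873}} = \sqrt{296 + \frac{341138}{170873}} = \sqrt{\frac{50919546}{170873}} = \frac{31 \sqrt{9053876778}}{170873}$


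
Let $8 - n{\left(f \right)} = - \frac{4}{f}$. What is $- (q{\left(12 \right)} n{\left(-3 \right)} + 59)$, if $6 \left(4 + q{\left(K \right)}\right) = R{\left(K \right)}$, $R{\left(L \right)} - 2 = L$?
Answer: $- \frac{431}{9} \approx -47.889$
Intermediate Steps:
$R{\left(L \right)} = 2 + L$
$n{\left(f \right)} = 8 + \frac{4}{f}$ ($n{\left(f \right)} = 8 - - \frac{4}{f} = 8 + \frac{4}{f}$)
$q{\left(K \right)} = - \frac{11}{3} + \frac{K}{6}$ ($q{\left(K \right)} = -4 + \frac{2 + K}{6} = -4 + \left(\frac{1}{3} + \frac{K}{6}\right) = - \frac{11}{3} + \frac{K}{6}$)
$- (q{\left(12 \right)} n{\left(-3 \right)} + 59) = - (\left(- \frac{11}{3} + \frac{1}{6} \cdot 12\right) \left(8 + \frac{4}{-3}\right) + 59) = - (\left(- \frac{11}{3} + 2\right) \left(8 + 4 \left(- \frac{1}{3}\right)\right) + 59) = - (- \frac{5 \left(8 - \frac{4}{3}\right)}{3} + 59) = - (\left(- \frac{5}{3}\right) \frac{20}{3} + 59) = - (- \frac{100}{9} + 59) = \left(-1\right) \frac{431}{9} = - \frac{431}{9}$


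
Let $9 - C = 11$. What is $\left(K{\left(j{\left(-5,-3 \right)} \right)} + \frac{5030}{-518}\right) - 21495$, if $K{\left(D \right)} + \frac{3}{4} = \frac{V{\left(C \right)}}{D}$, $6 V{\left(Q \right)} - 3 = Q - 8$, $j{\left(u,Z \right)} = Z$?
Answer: $- \frac{200513287}{9324} \approx -21505.0$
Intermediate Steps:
$C = -2$ ($C = 9 - 11 = -2$)
$V{\left(Q \right)} = - \frac{5}{6} + \frac{Q}{6}$ ($V{\left(Q \right)} = \frac{1}{2} + \frac{Q - 8}{6} = \frac{1}{2} + \frac{-8 + Q}{6} = \frac{1}{2} + \left(- \frac{4}{3} + \frac{Q}{6}\right) = - \frac{5}{6} + \frac{Q}{6}$)
$K{\left(D \right)} = - \frac{3}{4} - \frac{7}{6 D}$ ($K{\left(D \right)} = - \frac{3}{4} + \frac{- \frac{5}{6} + \frac{1}{6} \left(-2\right)}{D} = - \frac{3}{4} + \frac{- \frac{5}{6} - \frac{1}{3}}{D} = - \frac{3}{4} - \frac{7}{6 D}$)
$\left(K{\left(j{\left(-5,-3 \right)} \right)} + \frac{5030}{-518}\right) - 21495 = \left(\frac{-14 - -27}{12 \left(-3\right)} + \frac{5030}{-518}\right) - 21495 = \left(\frac{1}{12} \left(- \frac{1}{3}\right) \left(-14 + 27\right) + 5030 \left(- \frac{1}{518}\right)\right) - 21495 = \left(\frac{1}{12} \left(- \frac{1}{3}\right) 13 - \frac{2515}{259}\right) - 21495 = \left(- \frac{13}{36} - \frac{2515}{259}\right) - 21495 = - \frac{93907}{9324} - 21495 = - \frac{200513287}{9324}$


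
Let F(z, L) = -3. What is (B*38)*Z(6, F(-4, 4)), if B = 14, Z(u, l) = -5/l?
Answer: 2660/3 ≈ 886.67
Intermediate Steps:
(B*38)*Z(6, F(-4, 4)) = (14*38)*(-5/(-3)) = 532*(-5*(-1/3)) = 532*(5/3) = 2660/3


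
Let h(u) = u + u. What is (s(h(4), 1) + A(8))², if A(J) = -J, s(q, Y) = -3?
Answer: 121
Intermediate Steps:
h(u) = 2*u
(s(h(4), 1) + A(8))² = (-3 - 1*8)² = (-3 - 8)² = (-11)² = 121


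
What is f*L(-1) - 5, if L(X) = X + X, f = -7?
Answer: 9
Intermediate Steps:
L(X) = 2*X
f*L(-1) - 5 = -14*(-1) - 5 = -7*(-2) - 5 = 14 - 5 = 9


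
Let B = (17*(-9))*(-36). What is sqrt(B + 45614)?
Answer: sqrt(51122) ≈ 226.10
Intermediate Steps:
B = 5508 (B = -153*(-36) = 5508)
sqrt(B + 45614) = sqrt(5508 + 45614) = sqrt(51122)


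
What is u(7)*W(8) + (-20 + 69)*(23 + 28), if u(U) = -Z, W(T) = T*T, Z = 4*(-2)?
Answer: 3011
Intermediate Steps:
Z = -8
W(T) = T²
u(U) = 8 (u(U) = -1*(-8) = 8)
u(7)*W(8) + (-20 + 69)*(23 + 28) = 8*8² + (-20 + 69)*(23 + 28) = 8*64 + 49*51 = 512 + 2499 = 3011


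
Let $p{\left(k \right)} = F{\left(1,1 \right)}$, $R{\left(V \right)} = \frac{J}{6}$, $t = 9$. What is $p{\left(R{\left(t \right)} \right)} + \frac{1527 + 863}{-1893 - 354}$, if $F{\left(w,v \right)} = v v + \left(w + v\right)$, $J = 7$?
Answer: $\frac{4351}{2247} \approx 1.9364$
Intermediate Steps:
$F{\left(w,v \right)} = v + w + v^{2}$ ($F{\left(w,v \right)} = v^{2} + \left(v + w\right) = v + w + v^{2}$)
$R{\left(V \right)} = \frac{7}{6}$
$p{\left(k \right)} = 3$ ($p{\left(k \right)} = 1 + 1 + 1^{2} = 1 + 1 + 1 = 3$)
$p{\left(R{\left(t \right)} \right)} + \frac{1527 + 863}{-1893 - 354} = 3 + \frac{1527 + 863}{-1893 - 354} = 3 + \frac{2390}{-2247} = 3 + 2390 \left(- \frac{1}{2247}\right) = 3 - \frac{2390}{2247} = \frac{4351}{2247}$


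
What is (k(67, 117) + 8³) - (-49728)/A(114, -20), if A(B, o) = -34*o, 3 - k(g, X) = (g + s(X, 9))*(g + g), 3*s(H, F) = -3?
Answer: -701749/85 ≈ -8255.9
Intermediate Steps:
s(H, F) = -1 (s(H, F) = (⅓)*(-3) = -1)
k(g, X) = 3 - 2*g*(-1 + g) (k(g, X) = 3 - (g - 1)*(g + g) = 3 - (-1 + g)*2*g = 3 - 2*g*(-1 + g))
(k(67, 117) + 8³) - (-49728)/A(114, -20) = ((3 - 2*67² + 2*67) + 8³) - (-49728)/((-34*(-20))) = ((3 - 2*4489 + 134) + 512) - (-49728)/680 = ((3 - 8978 + 134) + 512) - (-49728)/680 = (-8841 + 512) - 1*(-6216/85) = -8329 + 6216/85 = -701749/85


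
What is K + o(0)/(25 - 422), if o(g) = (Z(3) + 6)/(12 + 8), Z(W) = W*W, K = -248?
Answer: -393827/1588 ≈ -248.00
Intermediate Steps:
Z(W) = W²
o(g) = ¾ (o(g) = (3² + 6)/(12 + 8) = (9 + 6)/20 = 15*(1/20) = ¾)
K + o(0)/(25 - 422) = -248 + (¾)/(25 - 422) = -248 + (¾)/(-397) = -248 - 1/397*¾ = -248 - 3/1588 = -393827/1588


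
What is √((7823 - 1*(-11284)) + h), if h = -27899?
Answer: 2*I*√2198 ≈ 93.766*I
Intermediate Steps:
√((7823 - 1*(-11284)) + h) = √((7823 - 1*(-11284)) - 27899) = √((7823 + 11284) - 27899) = √(19107 - 27899) = √(-8792) = 2*I*√2198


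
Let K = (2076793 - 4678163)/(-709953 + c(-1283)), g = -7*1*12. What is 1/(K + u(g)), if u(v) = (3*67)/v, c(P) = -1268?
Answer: 2844884/3598079 ≈ 0.79067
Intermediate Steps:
g = -84 (g = -7*12 = -84)
u(v) = 201/v
K = 2601370/711221 (K = (2076793 - 4678163)/(-709953 - 1268) = -2601370/(-711221) = -2601370*(-1/711221) = 2601370/711221 ≈ 3.6576)
1/(K + u(g)) = 1/(2601370/711221 + 201/(-84)) = 1/(2601370/711221 + 201*(-1/84)) = 1/(2601370/711221 - 67/28) = 1/(3598079/2844884) = 2844884/3598079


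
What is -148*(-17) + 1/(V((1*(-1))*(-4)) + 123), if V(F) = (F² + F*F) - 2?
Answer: 384949/153 ≈ 2516.0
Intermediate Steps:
V(F) = -2 + 2*F² (V(F) = (F² + F²) - 2 = 2*F² - 2 = -2 + 2*F²)
-148*(-17) + 1/(V((1*(-1))*(-4)) + 123) = -148*(-17) + 1/((-2 + 2*((1*(-1))*(-4))²) + 123) = 2516 + 1/((-2 + 2*(-1*(-4))²) + 123) = 2516 + 1/((-2 + 2*4²) + 123) = 2516 + 1/((-2 + 2*16) + 123) = 2516 + 1/((-2 + 32) + 123) = 2516 + 1/(30 + 123) = 2516 + 1/153 = 384949/153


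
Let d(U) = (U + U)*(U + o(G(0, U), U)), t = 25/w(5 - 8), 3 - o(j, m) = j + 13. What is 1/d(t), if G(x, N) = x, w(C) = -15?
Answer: 9/350 ≈ 0.025714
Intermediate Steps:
o(j, m) = -10 - j (o(j, m) = 3 - (j + 13) = 3 - (13 + j) = 3 + (-13 - j) = -10 - j)
t = -5/3 (t = 25/(-15) = 25*(-1/15) = -5/3 ≈ -1.6667)
d(U) = 2*U*(-10 + U) (d(U) = (U + U)*(U + (-10 - 1*0)) = (2*U)*(U + (-10 + 0)) = (2*U)*(U - 10) = (2*U)*(-10 + U) = 2*U*(-10 + U))
1/d(t) = 1/(2*(-5/3)*(-10 - 5/3)) = 1/(2*(-5/3)*(-35/3)) = 1/(350/9) = 9/350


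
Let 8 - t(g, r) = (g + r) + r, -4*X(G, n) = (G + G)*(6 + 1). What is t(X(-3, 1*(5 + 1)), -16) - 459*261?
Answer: -239539/2 ≈ -1.1977e+5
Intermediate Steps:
X(G, n) = -7*G/2 (X(G, n) = -(G + G)*(6 + 1)/4 = -2*G*7/4 = -7*G/2)
t(g, r) = 8 - g - 2*r (t(g, r) = 8 - ((g + r) + r) = 8 - (g + 2*r) = 8 + (-g - 2*r) = 8 - g - 2*r)
t(X(-3, 1*(5 + 1)), -16) - 459*261 = (8 - (-7)*(-3)/2 - 2*(-16)) - 459*261 = (8 - 1*21/2 + 32) - 119799 = (8 - 21/2 + 32) - 119799 = 59/2 - 119799 = -239539/2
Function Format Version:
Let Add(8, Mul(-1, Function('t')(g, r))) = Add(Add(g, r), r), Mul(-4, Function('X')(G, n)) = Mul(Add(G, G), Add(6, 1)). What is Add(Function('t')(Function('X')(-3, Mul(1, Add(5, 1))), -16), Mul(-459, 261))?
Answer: Rational(-239539, 2) ≈ -1.1977e+5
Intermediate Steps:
Function('X')(G, n) = Mul(Rational(-7, 2), G) (Function('X')(G, n) = Mul(Rational(-1, 4), Mul(Add(G, G), Add(6, 1))) = Mul(Rational(-1, 4), Mul(Mul(2, G), 7)) = Mul(Rational(-1, 4), Mul(14, G)) = Mul(Rational(-7, 2), G))
Function('t')(g, r) = Add(8, Mul(-1, g), Mul(-2, r)) (Function('t')(g, r) = Add(8, Mul(-1, Add(Add(g, r), r))) = Add(8, Mul(-1, Add(g, Mul(2, r)))) = Add(8, Add(Mul(-1, g), Mul(-2, r))) = Add(8, Mul(-1, g), Mul(-2, r)))
Add(Function('t')(Function('X')(-3, Mul(1, Add(5, 1))), -16), Mul(-459, 261)) = Add(Add(8, Mul(-1, Mul(Rational(-7, 2), -3)), Mul(-2, -16)), Mul(-459, 261)) = Add(Add(8, Mul(-1, Rational(21, 2)), 32), -119799) = Add(Add(8, Rational(-21, 2), 32), -119799) = Add(Rational(59, 2), -119799) = Rational(-239539, 2)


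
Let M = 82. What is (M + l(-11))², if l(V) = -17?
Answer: 4225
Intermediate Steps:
(M + l(-11))² = (82 - 17)² = 65² = 4225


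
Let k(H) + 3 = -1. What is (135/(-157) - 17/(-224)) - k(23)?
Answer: 113101/35168 ≈ 3.2160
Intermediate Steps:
k(H) = -4 (k(H) = -3 - 1 = -4)
(135/(-157) - 17/(-224)) - k(23) = (135/(-157) - 17/(-224)) - 1*(-4) = (135*(-1/157) - 17*(-1/224)) + 4 = (-135/157 + 17/224) + 4 = -27571/35168 + 4 = 113101/35168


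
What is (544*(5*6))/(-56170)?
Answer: -1632/5617 ≈ -0.29055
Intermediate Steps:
(544*(5*6))/(-56170) = (544*30)*(-1/56170) = 16320*(-1/56170) = -1632/5617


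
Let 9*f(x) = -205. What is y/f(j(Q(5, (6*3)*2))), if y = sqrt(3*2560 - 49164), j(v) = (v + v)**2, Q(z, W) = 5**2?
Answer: -18*I*sqrt(10371)/205 ≈ -8.9419*I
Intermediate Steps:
Q(z, W) = 25
j(v) = 4*v**2 (j(v) = (2*v)**2 = 4*v**2)
y = 2*I*sqrt(10371) (y = sqrt(7680 - 49164) = sqrt(-41484) = 2*I*sqrt(10371) ≈ 203.68*I)
f(x) = -205/9 (f(x) = (1/9)*(-205) = -205/9)
y/f(j(Q(5, (6*3)*2))) = (2*I*sqrt(10371))/(-205/9) = (2*I*sqrt(10371))*(-9/205) = -18*I*sqrt(10371)/205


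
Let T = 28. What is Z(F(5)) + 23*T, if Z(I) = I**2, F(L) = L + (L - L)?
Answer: 669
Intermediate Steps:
F(L) = L (F(L) = L + 0 = L)
Z(F(5)) + 23*T = 5**2 + 23*28 = 25 + 644 = 669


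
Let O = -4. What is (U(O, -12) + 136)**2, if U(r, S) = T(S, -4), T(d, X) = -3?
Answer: 17689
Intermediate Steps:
U(r, S) = -3
(U(O, -12) + 136)**2 = (-3 + 136)**2 = 133**2 = 17689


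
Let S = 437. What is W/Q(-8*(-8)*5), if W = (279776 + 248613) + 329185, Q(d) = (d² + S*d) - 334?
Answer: 428787/120953 ≈ 3.5451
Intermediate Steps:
Q(d) = -334 + d² + 437*d (Q(d) = (d² + 437*d) - 334 = -334 + d² + 437*d)
W = 857574 (W = 528389 + 329185 = 857574)
W/Q(-8*(-8)*5) = 857574/(-334 + (-8*(-8)*5)² + 437*(-8*(-8)*5)) = 857574/(-334 + (64*5)² + 437*(64*5)) = 857574/(-334 + 320² + 437*320) = 857574/(-334 + 102400 + 139840) = 857574/241906 = 857574*(1/241906) = 428787/120953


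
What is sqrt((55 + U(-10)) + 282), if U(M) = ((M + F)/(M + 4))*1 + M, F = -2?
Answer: sqrt(329) ≈ 18.138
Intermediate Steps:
U(M) = M + (-2 + M)/(4 + M) (U(M) = ((M - 2)/(M + 4))*1 + M = ((-2 + M)/(4 + M))*1 + M = (-2 + M)/(4 + M) + M = M + (-2 + M)/(4 + M))
sqrt((55 + U(-10)) + 282) = sqrt((55 + (-2 + (-10)**2 + 5*(-10))/(4 - 10)) + 282) = sqrt((55 + (-2 + 100 - 50)/(-6)) + 282) = sqrt((55 - 1/6*48) + 282) = sqrt((55 - 8) + 282) = sqrt(47 + 282) = sqrt(329)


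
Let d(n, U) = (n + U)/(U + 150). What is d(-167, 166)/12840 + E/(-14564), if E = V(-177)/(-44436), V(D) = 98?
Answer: -742669/7814990552160 ≈ -9.5031e-8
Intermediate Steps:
d(n, U) = (U + n)/(150 + U)
E = -7/3174 (E = 98/(-44436) = 98*(-1/44436) = -7/3174 ≈ -0.0022054)
d(-167, 166)/12840 + E/(-14564) = ((166 - 167)/(150 + 166))/12840 - 7/3174/(-14564) = (-1/316)*(1/12840) - 7/3174*(-1/14564) = ((1/316)*(-1))*(1/12840) + 7/46226136 = -1/316*1/12840 + 7/46226136 = -1/4057440 + 7/46226136 = -742669/7814990552160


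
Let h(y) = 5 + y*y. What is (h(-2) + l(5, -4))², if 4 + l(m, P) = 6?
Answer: 121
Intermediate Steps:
h(y) = 5 + y²
l(m, P) = 2 (l(m, P) = -4 + 6 = 2)
(h(-2) + l(5, -4))² = ((5 + (-2)²) + 2)² = ((5 + 4) + 2)² = (9 + 2)² = 11² = 121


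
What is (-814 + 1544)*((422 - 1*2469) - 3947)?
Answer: -4375620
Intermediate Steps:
(-814 + 1544)*((422 - 1*2469) - 3947) = 730*((422 - 2469) - 3947) = 730*(-2047 - 3947) = 730*(-5994) = -4375620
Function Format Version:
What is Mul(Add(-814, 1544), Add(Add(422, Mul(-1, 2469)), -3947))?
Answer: -4375620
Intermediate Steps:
Mul(Add(-814, 1544), Add(Add(422, Mul(-1, 2469)), -3947)) = Mul(730, Add(Add(422, -2469), -3947)) = Mul(730, Add(-2047, -3947)) = Mul(730, -5994) = -4375620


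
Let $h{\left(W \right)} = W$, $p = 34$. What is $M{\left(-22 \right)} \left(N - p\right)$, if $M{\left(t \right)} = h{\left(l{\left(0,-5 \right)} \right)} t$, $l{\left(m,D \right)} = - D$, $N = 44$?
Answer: $-1100$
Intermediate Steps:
$M{\left(t \right)} = 5 t$ ($M{\left(t \right)} = \left(-1\right) \left(-5\right) t = 5 t$)
$M{\left(-22 \right)} \left(N - p\right) = 5 \left(-22\right) \left(44 - 34\right) = - 110 \left(44 - 34\right) = \left(-110\right) 10 = -1100$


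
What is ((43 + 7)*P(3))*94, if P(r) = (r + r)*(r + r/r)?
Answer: 112800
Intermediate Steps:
P(r) = 2*r*(1 + r) (P(r) = (2*r)*(r + 1) = (2*r)*(1 + r) = 2*r*(1 + r))
((43 + 7)*P(3))*94 = ((43 + 7)*(2*3*(1 + 3)))*94 = (50*(2*3*4))*94 = (50*24)*94 = 1200*94 = 112800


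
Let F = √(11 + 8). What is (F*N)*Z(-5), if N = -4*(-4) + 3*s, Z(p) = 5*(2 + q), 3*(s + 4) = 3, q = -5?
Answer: -105*√19 ≈ -457.68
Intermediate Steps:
s = -3 (s = -4 + (⅓)*3 = -4 + 1 = -3)
Z(p) = -15 (Z(p) = 5*(2 - 5) = 5*(-3) = -15)
N = 7 (N = -4*(-4) + 3*(-3) = 16 - 9 = 7)
F = √19 ≈ 4.3589
(F*N)*Z(-5) = (√19*7)*(-15) = (7*√19)*(-15) = -105*√19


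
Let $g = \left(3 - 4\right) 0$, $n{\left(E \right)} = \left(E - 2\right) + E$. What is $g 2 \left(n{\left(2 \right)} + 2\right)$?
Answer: $0$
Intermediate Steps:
$n{\left(E \right)} = -2 + 2 E$ ($n{\left(E \right)} = \left(-2 + E\right) + E = -2 + 2 E$)
$g = 0$ ($g = \left(-1\right) 0 = 0$)
$g 2 \left(n{\left(2 \right)} + 2\right) = 0 \cdot 2 \left(\left(-2 + 2 \cdot 2\right) + 2\right) = 0 \cdot 2 \left(\left(-2 + 4\right) + 2\right) = 0 \cdot 2 \left(2 + 2\right) = 0 \cdot 2 \cdot 4 = 0 \cdot 8 = 0$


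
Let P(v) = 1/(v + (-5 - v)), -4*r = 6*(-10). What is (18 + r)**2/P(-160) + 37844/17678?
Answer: -48109433/8839 ≈ -5442.9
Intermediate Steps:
r = 15 (r = -3*(-10)/2 = -1/4*(-60) = 15)
P(v) = -1/5 (P(v) = 1/(-5) = -1/5)
(18 + r)**2/P(-160) + 37844/17678 = (18 + 15)**2/(-1/5) + 37844/17678 = 33**2*(-5) + 37844*(1/17678) = 1089*(-5) + 18922/8839 = -5445 + 18922/8839 = -48109433/8839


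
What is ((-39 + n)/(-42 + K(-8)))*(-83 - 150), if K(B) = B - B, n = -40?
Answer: -18407/42 ≈ -438.26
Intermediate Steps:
K(B) = 0
((-39 + n)/(-42 + K(-8)))*(-83 - 150) = ((-39 - 40)/(-42 + 0))*(-83 - 150) = -79/(-42)*(-233) = -79*(-1/42)*(-233) = (79/42)*(-233) = -18407/42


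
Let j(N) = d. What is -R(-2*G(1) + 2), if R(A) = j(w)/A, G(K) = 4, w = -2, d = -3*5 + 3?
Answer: -2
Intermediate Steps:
d = -12 (d = -15 + 3 = -12)
j(N) = -12
R(A) = -12/A
-R(-2*G(1) + 2) = -(-12)/(-2*4 + 2) = -(-12)/(-8 + 2) = -(-12)/(-6) = -(-12)*(-1)/6 = -1*2 = -2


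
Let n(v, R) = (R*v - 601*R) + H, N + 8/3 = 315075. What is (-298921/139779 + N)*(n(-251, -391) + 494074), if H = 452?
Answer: 1350008191481040/5177 ≈ 2.6077e+11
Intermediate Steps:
N = 945217/3 (N = -8/3 + 315075 = 945217/3 ≈ 3.1507e+5)
n(v, R) = 452 - 601*R + R*v (n(v, R) = (R*v - 601*R) + 452 = (-601*R + R*v) + 452 = 452 - 601*R + R*v)
(-298921/139779 + N)*(n(-251, -391) + 494074) = (-298921/139779 + 945217/3)*((452 - 601*(-391) - 391*(-251)) + 494074) = (-298921*1/139779 + 945217/3)*((452 + 234991 + 98141) + 494074) = (-298921/139779 + 945217/3)*(333584 + 494074) = (44040196760/139779)*827658 = 1350008191481040/5177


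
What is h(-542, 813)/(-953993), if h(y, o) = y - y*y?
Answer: 294306/953993 ≈ 0.30850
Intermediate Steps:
h(y, o) = y - y²
h(-542, 813)/(-953993) = -542*(1 - 1*(-542))/(-953993) = -542*(1 + 542)*(-1/953993) = -542*543*(-1/953993) = -294306*(-1/953993) = 294306/953993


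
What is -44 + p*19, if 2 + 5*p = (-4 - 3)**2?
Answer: 673/5 ≈ 134.60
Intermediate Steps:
p = 47/5 (p = -2/5 + (-4 - 3)**2/5 = -2/5 + (1/5)*(-7)**2 = -2/5 + (1/5)*49 = -2/5 + 49/5 = 47/5 ≈ 9.4000)
-44 + p*19 = -44 + (47/5)*19 = -44 + 893/5 = 673/5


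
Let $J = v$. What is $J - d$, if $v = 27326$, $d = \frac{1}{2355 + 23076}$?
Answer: $\frac{694927505}{25431} \approx 27326.0$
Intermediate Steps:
$d = \frac{1}{25431} \approx 3.9322 \cdot 10^{-5}$
$J = 27326$
$J - d = 27326 - \frac{1}{25431} = \frac{694927505}{25431}$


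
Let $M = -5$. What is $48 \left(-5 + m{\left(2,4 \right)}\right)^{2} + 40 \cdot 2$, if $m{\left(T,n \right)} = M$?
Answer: $4880$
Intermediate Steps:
$m{\left(T,n \right)} = -5$
$48 \left(-5 + m{\left(2,4 \right)}\right)^{2} + 40 \cdot 2 = 48 \left(-5 - 5\right)^{2} + 40 \cdot 2 = 48 \left(-10\right)^{2} + 80 = 48 \cdot 100 + 80 = 4800 + 80 = 4880$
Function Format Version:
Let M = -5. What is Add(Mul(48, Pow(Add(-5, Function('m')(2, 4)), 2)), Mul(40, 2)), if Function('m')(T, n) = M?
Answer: 4880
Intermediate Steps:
Function('m')(T, n) = -5
Add(Mul(48, Pow(Add(-5, Function('m')(2, 4)), 2)), Mul(40, 2)) = Add(Mul(48, Pow(Add(-5, -5), 2)), Mul(40, 2)) = Add(Mul(48, Pow(-10, 2)), 80) = Add(Mul(48, 100), 80) = Add(4800, 80) = 4880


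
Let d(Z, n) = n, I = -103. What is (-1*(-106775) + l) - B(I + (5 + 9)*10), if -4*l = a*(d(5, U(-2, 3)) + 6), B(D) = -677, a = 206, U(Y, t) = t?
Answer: 213977/2 ≈ 1.0699e+5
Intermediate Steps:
l = -927/2 (l = -103*(3 + 6)/2 = -103*9/2 = -1/4*1854 = -927/2 ≈ -463.50)
(-1*(-106775) + l) - B(I + (5 + 9)*10) = (-1*(-106775) - 927/2) - 1*(-677) = (106775 - 927/2) + 677 = 212623/2 + 677 = 213977/2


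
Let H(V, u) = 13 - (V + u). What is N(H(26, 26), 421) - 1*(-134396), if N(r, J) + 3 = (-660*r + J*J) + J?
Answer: 337795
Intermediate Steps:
H(V, u) = 13 - V - u (H(V, u) = 13 + (-V - u) = 13 - V - u)
N(r, J) = -3 + J + J² - 660*r (N(r, J) = -3 + ((-660*r + J*J) + J) = -3 + ((-660*r + J²) + J) = -3 + ((J² - 660*r) + J) = -3 + (J + J² - 660*r) = -3 + J + J² - 660*r)
N(H(26, 26), 421) - 1*(-134396) = (-3 + 421 + 421² - 660*(13 - 1*26 - 1*26)) - 1*(-134396) = (-3 + 421 + 177241 - 660*(13 - 26 - 26)) + 134396 = (-3 + 421 + 177241 - 660*(-39)) + 134396 = (-3 + 421 + 177241 + 25740) + 134396 = 203399 + 134396 = 337795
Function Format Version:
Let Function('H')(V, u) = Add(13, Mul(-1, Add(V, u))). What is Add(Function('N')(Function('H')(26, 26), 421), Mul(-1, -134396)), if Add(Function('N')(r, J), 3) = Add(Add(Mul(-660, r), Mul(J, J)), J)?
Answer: 337795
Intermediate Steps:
Function('H')(V, u) = Add(13, Mul(-1, V), Mul(-1, u)) (Function('H')(V, u) = Add(13, Add(Mul(-1, V), Mul(-1, u))) = Add(13, Mul(-1, V), Mul(-1, u)))
Function('N')(r, J) = Add(-3, J, Pow(J, 2), Mul(-660, r)) (Function('N')(r, J) = Add(-3, Add(Add(Mul(-660, r), Mul(J, J)), J)) = Add(-3, Add(Add(Mul(-660, r), Pow(J, 2)), J)) = Add(-3, Add(Add(Pow(J, 2), Mul(-660, r)), J)) = Add(-3, Add(J, Pow(J, 2), Mul(-660, r))) = Add(-3, J, Pow(J, 2), Mul(-660, r)))
Add(Function('N')(Function('H')(26, 26), 421), Mul(-1, -134396)) = Add(Add(-3, 421, Pow(421, 2), Mul(-660, Add(13, Mul(-1, 26), Mul(-1, 26)))), Mul(-1, -134396)) = Add(Add(-3, 421, 177241, Mul(-660, Add(13, -26, -26))), 134396) = Add(Add(-3, 421, 177241, Mul(-660, -39)), 134396) = Add(Add(-3, 421, 177241, 25740), 134396) = Add(203399, 134396) = 337795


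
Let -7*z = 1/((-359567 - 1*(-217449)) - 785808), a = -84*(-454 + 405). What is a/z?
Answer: 26735403912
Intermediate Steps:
a = 4116 (a = -84*(-49) = 4116)
z = 1/6495482 (z = -1/(7*((-359567 - 1*(-217449)) - 785808)) = -1/(7*((-359567 + 217449) - 785808)) = -1/(7*(-142118 - 785808)) = -⅐/(-927926) = -⅐*(-1/927926) = 1/6495482 ≈ 1.5395e-7)
a/z = 4116/(1/6495482) = 4116*6495482 = 26735403912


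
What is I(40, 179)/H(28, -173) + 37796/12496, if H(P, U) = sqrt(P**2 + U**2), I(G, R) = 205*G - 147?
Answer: 859/284 + 8053*sqrt(30713)/30713 ≈ 48.976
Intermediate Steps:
I(G, R) = -147 + 205*G
I(40, 179)/H(28, -173) + 37796/12496 = (-147 + 205*40)/(sqrt(28**2 + (-173)**2)) + 37796/12496 = (-147 + 8200)/(sqrt(784 + 29929)) + 37796*(1/12496) = 8053/(sqrt(30713)) + 859/284 = 8053*(sqrt(30713)/30713) + 859/284 = 8053*sqrt(30713)/30713 + 859/284 = 859/284 + 8053*sqrt(30713)/30713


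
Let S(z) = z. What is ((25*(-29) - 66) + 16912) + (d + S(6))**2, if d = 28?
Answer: 17277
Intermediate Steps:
((25*(-29) - 66) + 16912) + (d + S(6))**2 = ((25*(-29) - 66) + 16912) + (28 + 6)**2 = ((-725 - 66) + 16912) + 34**2 = (-791 + 16912) + 1156 = 16121 + 1156 = 17277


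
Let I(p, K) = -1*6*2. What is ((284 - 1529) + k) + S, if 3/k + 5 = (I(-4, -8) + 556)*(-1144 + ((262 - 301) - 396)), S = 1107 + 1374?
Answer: 353900171/286327 ≈ 1236.0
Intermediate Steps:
S = 2481
I(p, K) = -12 (I(p, K) = -6*2 = -12)
k = -1/286327 (k = 3/(-5 + (-12 + 556)*(-1144 + ((262 - 301) - 396))) = 3/(-5 + 544*(-1144 + (-39 - 396))) = 3/(-5 + 544*(-1144 - 435)) = 3/(-5 + 544*(-1579)) = 3/(-5 - 858976) = 3/(-858981) = 3*(-1/858981) = -1/286327 ≈ -3.4925e-6)
((284 - 1529) + k) + S = ((284 - 1529) - 1/286327) + 2481 = (-1245 - 1/286327) + 2481 = -356477116/286327 + 2481 = 353900171/286327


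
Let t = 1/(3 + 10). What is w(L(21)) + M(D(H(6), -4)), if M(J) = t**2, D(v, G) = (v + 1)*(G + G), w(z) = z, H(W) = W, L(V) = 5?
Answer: 846/169 ≈ 5.0059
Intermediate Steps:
D(v, G) = 2*G*(1 + v) (D(v, G) = (1 + v)*(2*G) = 2*G*(1 + v))
t = 1/13 ≈ 0.076923
M(J) = 1/169 (M(J) = (1/13)**2 = 1/169)
w(L(21)) + M(D(H(6), -4)) = 5 + 1/169 = 846/169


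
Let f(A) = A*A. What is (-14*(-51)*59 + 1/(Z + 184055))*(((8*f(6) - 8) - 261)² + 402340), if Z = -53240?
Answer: 2219169511378391/130815 ≈ 1.6964e+10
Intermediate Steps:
f(A) = A²
(-14*(-51)*59 + 1/(Z + 184055))*(((8*f(6) - 8) - 261)² + 402340) = (-14*(-51)*59 + 1/(-53240 + 184055))*(((8*6² - 8) - 261)² + 402340) = (714*59 + 1/130815)*(((8*36 - 8) - 261)² + 402340) = (42126 + 1/130815)*(((288 - 8) - 261)² + 402340) = 5510712691*((280 - 261)² + 402340)/130815 = 5510712691*(19² + 402340)/130815 = 5510712691*(361 + 402340)/130815 = (5510712691/130815)*402701 = 2219169511378391/130815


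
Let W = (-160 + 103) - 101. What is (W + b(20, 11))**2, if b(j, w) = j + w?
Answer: 16129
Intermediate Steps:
W = -158 (W = -57 - 101 = -158)
(W + b(20, 11))**2 = (-158 + (20 + 11))**2 = (-158 + 31)**2 = (-127)**2 = 16129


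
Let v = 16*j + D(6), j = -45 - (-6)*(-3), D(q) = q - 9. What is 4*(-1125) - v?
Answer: -3489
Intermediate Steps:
D(q) = -9 + q
j = -63 (j = -45 - 1*18 = -45 - 18 = -63)
v = -1011 (v = 16*(-63) + (-9 + 6) = -1008 - 3 = -1011)
4*(-1125) - v = 4*(-1125) - 1*(-1011) = -4500 + 1011 = -3489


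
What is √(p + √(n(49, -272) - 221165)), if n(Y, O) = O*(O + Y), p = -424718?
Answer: √(-424718 + I*√160509) ≈ 0.307 + 651.7*I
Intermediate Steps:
√(p + √(n(49, -272) - 221165)) = √(-424718 + √(-272*(-272 + 49) - 221165)) = √(-424718 + √(-272*(-223) - 221165)) = √(-424718 + √(60656 - 221165)) = √(-424718 + √(-160509)) = √(-424718 + I*√160509)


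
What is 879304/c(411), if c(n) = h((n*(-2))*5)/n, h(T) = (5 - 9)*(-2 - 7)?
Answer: 30116162/3 ≈ 1.0039e+7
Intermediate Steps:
h(T) = 36 (h(T) = -4*(-9) = 36)
c(n) = 36/n
879304/c(411) = 879304/((36/411)) = 879304/((36*(1/411))) = 879304/(12/137) = 879304*(137/12) = 30116162/3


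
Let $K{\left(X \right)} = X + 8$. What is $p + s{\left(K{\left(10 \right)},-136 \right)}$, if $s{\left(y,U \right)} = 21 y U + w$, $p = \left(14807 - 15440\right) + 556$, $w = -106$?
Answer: $-51591$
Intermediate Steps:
$K{\left(X \right)} = 8 + X$
$p = -77$ ($p = -633 + 556 = -77$)
$s{\left(y,U \right)} = -106 + 21 U y$ ($s{\left(y,U \right)} = 21 y U - 106 = 21 U y - 106 = -106 + 21 U y$)
$p + s{\left(K{\left(10 \right)},-136 \right)} = -77 + \left(-106 + 21 \left(-136\right) \left(8 + 10\right)\right) = -77 + \left(-106 + 21 \left(-136\right) 18\right) = -77 - 51514 = -51591$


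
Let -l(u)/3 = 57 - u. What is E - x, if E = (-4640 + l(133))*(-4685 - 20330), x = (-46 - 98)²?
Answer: 110345444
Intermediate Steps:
l(u) = -171 + 3*u (l(u) = -3*(57 - u) = -171 + 3*u)
x = 20736 (x = (-144)² = 20736)
E = 110366180 (E = (-4640 + (-171 + 3*133))*(-4685 - 20330) = (-4640 + (-171 + 399))*(-25015) = (-4640 + 228)*(-25015) = -4412*(-25015) = 110366180)
E - x = 110366180 - 1*20736 = 110366180 - 20736 = 110345444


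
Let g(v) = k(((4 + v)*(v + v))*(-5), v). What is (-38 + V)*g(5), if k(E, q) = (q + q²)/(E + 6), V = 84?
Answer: -115/37 ≈ -3.1081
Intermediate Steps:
k(E, q) = (q + q²)/(6 + E)
g(v) = v*(1 + v)/(6 - 10*v*(4 + v)) (g(v) = v*(1 + v)/(6 + ((4 + v)*(v + v))*(-5)) = v*(1 + v)/(6 + ((4 + v)*(2*v))*(-5)) = v*(1 + v)/(6 + (2*v*(4 + v))*(-5)) = v*(1 + v)/(6 - 10*v*(4 + v)))
(-38 + V)*g(5) = (-38 + 84)*(-1*5*(1 + 5)/(-6 + 10*5*(4 + 5))) = 46*(-1*5*6/(-6 + 10*5*9)) = 46*(-1*5*6/(-6 + 450)) = 46*(-1*5*6/444) = 46*(-1*5*1/444*6) = 46*(-5/74) = -115/37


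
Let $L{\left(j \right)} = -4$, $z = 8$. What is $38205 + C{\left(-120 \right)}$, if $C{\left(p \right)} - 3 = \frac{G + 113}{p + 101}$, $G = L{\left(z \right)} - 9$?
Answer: $\frac{725852}{19} \approx 38203.0$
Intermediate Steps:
$G = -13$ ($G = -4 - 9 = -13$)
$C{\left(p \right)} = 3 + \frac{100}{101 + p}$ ($C{\left(p \right)} = 3 + \frac{-13 + 113}{p + 101} = 3 + \frac{100}{101 + p}$)
$38205 + C{\left(-120 \right)} = 38205 + \frac{403 + 3 \left(-120\right)}{101 - 120} = 38205 + \frac{403 - 360}{-19} = 38205 - \frac{43}{19} = \frac{725852}{19}$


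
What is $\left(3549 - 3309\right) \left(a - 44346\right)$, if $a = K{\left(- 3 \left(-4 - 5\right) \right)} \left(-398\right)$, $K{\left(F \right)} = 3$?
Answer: $-10929600$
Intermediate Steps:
$a = -1194$ ($a = 3 \left(-398\right) = -1194$)
$\left(3549 - 3309\right) \left(a - 44346\right) = \left(3549 - 3309\right) \left(-1194 - 44346\right) = 240 \left(-45540\right) = -10929600$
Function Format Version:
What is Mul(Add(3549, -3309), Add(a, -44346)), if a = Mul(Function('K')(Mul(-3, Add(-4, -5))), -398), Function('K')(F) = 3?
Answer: -10929600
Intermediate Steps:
a = -1194 (a = Mul(3, -398) = -1194)
Mul(Add(3549, -3309), Add(a, -44346)) = Mul(Add(3549, -3309), Add(-1194, -44346)) = Mul(240, -45540) = -10929600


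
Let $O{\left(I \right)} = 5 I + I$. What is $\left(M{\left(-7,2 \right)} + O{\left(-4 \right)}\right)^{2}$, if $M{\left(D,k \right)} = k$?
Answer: $484$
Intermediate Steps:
$O{\left(I \right)} = 6 I$
$\left(M{\left(-7,2 \right)} + O{\left(-4 \right)}\right)^{2} = \left(2 + 6 \left(-4\right)\right)^{2} = \left(2 - 24\right)^{2} = \left(-22\right)^{2} = 484$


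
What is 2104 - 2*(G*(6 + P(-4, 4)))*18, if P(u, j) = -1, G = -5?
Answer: 3004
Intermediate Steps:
2104 - 2*(G*(6 + P(-4, 4)))*18 = 2104 - 2*(-5*(6 - 1))*18 = 2104 - 2*(-5*5)*18 = 2104 - 2*(-25)*18 = 2104 - (-50)*18 = 2104 - 1*(-900) = 2104 + 900 = 3004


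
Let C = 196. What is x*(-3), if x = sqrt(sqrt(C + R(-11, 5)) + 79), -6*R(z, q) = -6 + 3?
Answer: -3*sqrt(316 + 2*sqrt(786))/2 ≈ -28.934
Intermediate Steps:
R(z, q) = 1/2 (R(z, q) = -(-6 + 3)/6 = -1/6*(-3) = 1/2)
x = sqrt(79 + sqrt(786)/2) (x = sqrt(sqrt(196 + 1/2) + 79) = sqrt(sqrt(393/2) + 79) = sqrt(sqrt(786)/2 + 79) = sqrt(79 + sqrt(786)/2) ≈ 9.6446)
x*(-3) = (sqrt(316 + 2*sqrt(786))/2)*(-3) = -3*sqrt(316 + 2*sqrt(786))/2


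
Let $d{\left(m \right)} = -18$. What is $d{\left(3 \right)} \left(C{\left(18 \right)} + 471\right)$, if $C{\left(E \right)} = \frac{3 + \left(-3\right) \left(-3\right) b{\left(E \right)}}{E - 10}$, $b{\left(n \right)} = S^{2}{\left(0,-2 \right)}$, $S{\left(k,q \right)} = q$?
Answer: $- \frac{34263}{4} \approx -8565.8$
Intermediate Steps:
$b{\left(n \right)} = 4$ ($b{\left(n \right)} = \left(-2\right)^{2} = 4$)
$C{\left(E \right)} = \frac{39}{-10 + E}$ ($C{\left(E \right)} = \frac{3 + \left(-3\right) \left(-3\right) 4}{E - 10} = \frac{3 + 9 \cdot 4}{-10 + E} = \frac{3 + 36}{-10 + E} = \frac{39}{-10 + E}$)
$d{\left(3 \right)} \left(C{\left(18 \right)} + 471\right) = - 18 \left(\frac{39}{-10 + 18} + 471\right) = - 18 \left(\frac{39}{8} + 471\right) = \left(-18\right) \frac{3807}{8} = - \frac{34263}{4}$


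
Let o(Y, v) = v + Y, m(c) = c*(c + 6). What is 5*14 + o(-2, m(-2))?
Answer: 60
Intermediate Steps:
m(c) = c*(6 + c)
o(Y, v) = Y + v
5*14 + o(-2, m(-2)) = 5*14 + (-2 - 2*(6 - 2)) = 70 + (-2 - 2*4) = 70 + (-2 - 8) = 70 - 10 = 60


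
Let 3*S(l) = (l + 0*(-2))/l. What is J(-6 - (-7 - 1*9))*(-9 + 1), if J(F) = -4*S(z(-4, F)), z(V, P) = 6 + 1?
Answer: 32/3 ≈ 10.667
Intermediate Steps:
z(V, P) = 7
S(l) = ⅓ (S(l) = ((l + 0*(-2))/l)/3 = ((l + 0)/l)/3 = (l/l)/3 = (⅓)*1 = ⅓)
J(F) = -4/3 (J(F) = -4*⅓ = -4/3)
J(-6 - (-7 - 1*9))*(-9 + 1) = -4*(-9 + 1)/3 = -4/3*(-8) = 32/3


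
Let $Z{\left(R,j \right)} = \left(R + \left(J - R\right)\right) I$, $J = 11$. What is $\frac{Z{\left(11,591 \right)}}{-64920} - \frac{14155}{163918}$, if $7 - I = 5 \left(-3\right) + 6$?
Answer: $- \frac{118474021}{1330194570} \approx -0.089065$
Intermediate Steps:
$I = 16$ ($I = 7 - \left(5 \left(-3\right) + 6\right) = 7 - \left(-15 + 6\right) = 7 - -9 = 7 + 9 = 16$)
$Z{\left(R,j \right)} = 176$ ($Z{\left(R,j \right)} = \left(R - \left(-11 + R\right)\right) 16 = 11 \cdot 16 = 176$)
$\frac{Z{\left(11,591 \right)}}{-64920} - \frac{14155}{163918} = \frac{176}{-64920} - \frac{14155}{163918} = 176 \left(- \frac{1}{64920}\right) - \frac{14155}{163918} = - \frac{22}{8115} - \frac{14155}{163918} = - \frac{118474021}{1330194570}$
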